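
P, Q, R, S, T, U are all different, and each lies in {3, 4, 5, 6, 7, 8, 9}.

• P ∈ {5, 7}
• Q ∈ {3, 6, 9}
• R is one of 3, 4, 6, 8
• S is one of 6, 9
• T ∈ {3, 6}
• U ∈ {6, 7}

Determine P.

Q, S, T share exactly the 3 values {3, 6, 9}; by pigeonhole those values go to them, so strike 3, 6, 9 from R, U.
U's domain is down to {7}, so U = 7. So P can't be 7.
So P = 5.

5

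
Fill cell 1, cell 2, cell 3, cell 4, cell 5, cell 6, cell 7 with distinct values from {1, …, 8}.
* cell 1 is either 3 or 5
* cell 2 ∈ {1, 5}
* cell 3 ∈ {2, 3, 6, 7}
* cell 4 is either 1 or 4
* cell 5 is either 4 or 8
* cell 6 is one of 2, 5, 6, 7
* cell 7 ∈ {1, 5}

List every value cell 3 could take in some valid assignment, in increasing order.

2, 6, 7

cell 2 and cell 7 share exactly the 2 values {1, 5}; by pigeonhole those values go to them, so strike 1, 5 from cell 1, cell 4, cell 6.
cell 1's domain is down to {3}, so cell 1 = 3. Remove 3 from cell 3.
cell 4 must be 4 (only option left). Remove 4 from cell 5.
cell 5 must be 8 (only option left).
No further eliminations apply; cell 3 can still be any of 2, 6, 7.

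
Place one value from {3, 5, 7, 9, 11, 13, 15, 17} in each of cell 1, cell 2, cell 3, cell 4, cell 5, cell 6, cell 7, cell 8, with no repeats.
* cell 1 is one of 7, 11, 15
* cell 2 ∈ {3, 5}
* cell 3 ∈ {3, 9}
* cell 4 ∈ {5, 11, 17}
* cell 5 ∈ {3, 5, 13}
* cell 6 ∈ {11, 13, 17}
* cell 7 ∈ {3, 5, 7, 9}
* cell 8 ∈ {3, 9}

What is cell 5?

The 8 variables draw from only 8 values {3, 5, 7, 9, 11, 13, 15, 17}, so each is used; only cell 1 can be 15, hence cell 1 = 15.
The 7 still-open variables draw from only 7 values {3, 5, 7, 9, 11, 13, 17}, so each is used; only cell 7 can be 7, hence cell 7 = 7.
cell 3 and cell 8 between them cover only {3, 9} — a naked pair. Remove those values from cell 2, cell 5.
cell 2 has just one choice, so cell 2 = 5. Remove 5 from cell 4, cell 5.
So cell 5 = 13.

13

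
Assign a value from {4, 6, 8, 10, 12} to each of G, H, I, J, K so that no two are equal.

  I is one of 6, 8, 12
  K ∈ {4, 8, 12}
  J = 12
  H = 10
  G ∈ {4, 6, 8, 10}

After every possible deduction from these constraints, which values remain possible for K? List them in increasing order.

H has just one choice, so H = 10. Strike 10 from G.
J must be 12 (only option left). So I, K can't be 12.
No further eliminations apply; K can still be any of 4, 8.

4, 8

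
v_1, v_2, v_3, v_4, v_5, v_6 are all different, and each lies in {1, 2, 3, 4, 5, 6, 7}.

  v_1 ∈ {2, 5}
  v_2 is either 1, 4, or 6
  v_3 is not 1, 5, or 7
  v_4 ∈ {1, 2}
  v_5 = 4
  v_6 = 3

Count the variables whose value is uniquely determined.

3

v_5 has just one choice, so v_5 = 4. Eliminate 4 elsewhere: v_2, v_3.
v_6 has just one choice, so v_6 = 3. Strike 3 from v_3.
The 4 still-open variables together cover exactly {1, 2, 5, 6} — 4 values for 4 variables — and 5 appears only in v_1's list, so v_1 = 5.
Determined: v_1=5, v_5=4, v_6=3. The other variables each still have more than one consistent value. That makes 3.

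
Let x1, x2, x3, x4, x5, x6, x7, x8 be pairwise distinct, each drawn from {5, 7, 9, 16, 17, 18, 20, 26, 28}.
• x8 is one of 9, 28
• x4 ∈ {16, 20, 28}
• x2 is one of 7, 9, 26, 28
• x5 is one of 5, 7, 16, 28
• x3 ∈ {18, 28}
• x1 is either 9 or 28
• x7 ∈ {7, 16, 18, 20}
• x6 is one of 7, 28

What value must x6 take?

7

The 8 variables together cover exactly {5, 7, 9, 16, 18, 20, 26, 28} — 8 values for 8 variables — and 5 appears only in x5's list, so x5 = 5.
The 7 still-open variables together cover exactly {7, 9, 16, 18, 20, 26, 28} — 7 values for 7 variables — and 26 appears only in x2's list, so x2 = 26.
x1 and x8 share exactly the 2 values {9, 28}; by pigeonhole those values go to them, so strike 9, 28 from x3, x4, x6.
So x6 = 7.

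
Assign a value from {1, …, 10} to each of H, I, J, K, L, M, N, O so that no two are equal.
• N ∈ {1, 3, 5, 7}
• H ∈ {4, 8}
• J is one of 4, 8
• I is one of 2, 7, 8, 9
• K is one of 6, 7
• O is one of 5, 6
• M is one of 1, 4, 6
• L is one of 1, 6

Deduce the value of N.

3

H and J between them cover only {4, 8} — a naked pair. Remove those values from I, M.
L and M share exactly the 2 values {1, 6}; by pigeonhole those values go to them, so strike 1, 6 from K, N, O.
K's domain is down to {7}, so K = 7. Eliminate 7 elsewhere: I, N.
O's domain is down to {5}, so O = 5. Remove 5 from N.
So N = 3.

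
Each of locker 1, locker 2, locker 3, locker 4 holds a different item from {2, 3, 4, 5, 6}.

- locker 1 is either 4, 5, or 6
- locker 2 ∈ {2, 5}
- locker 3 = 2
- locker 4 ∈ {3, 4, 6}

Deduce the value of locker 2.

locker 3 has just one choice, so locker 3 = 2. Eliminate 2 elsewhere: locker 2.
So locker 2 = 5.

5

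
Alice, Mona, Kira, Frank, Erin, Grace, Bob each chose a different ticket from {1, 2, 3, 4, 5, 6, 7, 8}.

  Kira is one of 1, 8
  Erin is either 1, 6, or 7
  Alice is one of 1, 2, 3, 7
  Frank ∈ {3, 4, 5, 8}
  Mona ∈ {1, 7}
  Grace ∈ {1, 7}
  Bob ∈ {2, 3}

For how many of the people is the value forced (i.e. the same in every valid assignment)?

2

Mona and Grace between them cover only {1, 7} — a naked pair. Remove those values from Alice, Kira, Erin.
Kira has just one choice, so Kira = 8. Strike 8 from Frank.
Erin has just one choice, so Erin = 6.
Alice and Bob share exactly the 2 values {2, 3}; by pigeonhole those values go to them, so strike 2, 3 from Frank.
Determined: Kira=8, Erin=6. The other people each still have more than one consistent value. That makes 2.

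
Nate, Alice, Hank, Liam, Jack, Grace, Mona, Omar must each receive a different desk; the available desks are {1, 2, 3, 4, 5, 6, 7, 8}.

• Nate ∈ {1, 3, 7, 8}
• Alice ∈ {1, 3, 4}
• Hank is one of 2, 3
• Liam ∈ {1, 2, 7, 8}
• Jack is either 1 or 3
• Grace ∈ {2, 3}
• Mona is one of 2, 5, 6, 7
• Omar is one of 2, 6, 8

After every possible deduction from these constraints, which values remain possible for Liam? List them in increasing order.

7, 8

The 8 variables together cover exactly {1, 2, 3, 4, 5, 6, 7, 8} — 8 values for 8 variables — and 4 appears only in Alice's list, so Alice = 4.
The 7 still-open variables draw from only 7 values {1, 2, 3, 5, 6, 7, 8}, so each is used; only Mona can be 5, hence Mona = 5.
Among the 6 still-open variables, 6 fits only Omar (and all 6 values in {1, 2, 3, 6, 7, 8} must be used), so Omar = 6.
Hank and Grace share exactly the 2 values {2, 3}; by pigeonhole those values go to them, so strike 2, 3 from Nate, Liam, Jack.
Jack must be 1 (only option left). So Nate, Liam can't be 1.
No further eliminations apply; Liam can still be any of 7, 8.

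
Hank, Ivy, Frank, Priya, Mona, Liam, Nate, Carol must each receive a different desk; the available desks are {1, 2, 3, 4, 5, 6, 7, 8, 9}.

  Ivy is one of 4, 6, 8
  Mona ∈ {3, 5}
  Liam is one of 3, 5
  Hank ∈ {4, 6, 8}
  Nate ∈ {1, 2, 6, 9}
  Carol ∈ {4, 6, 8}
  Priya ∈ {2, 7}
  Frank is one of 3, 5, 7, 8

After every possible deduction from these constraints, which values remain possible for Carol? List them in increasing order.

4, 6, 8

Mona and Liam between them cover only {3, 5} — a naked pair. Remove those values from Frank.
The 3 variables Hank, Ivy, Carol are confined to {4, 6, 8}, which locks those values in; drop them from Frank, Nate.
Frank has just one choice, so Frank = 7. Strike 7 from Priya.
Priya's domain is down to {2}, so Priya = 2. So Nate can't be 2.
No further eliminations apply; Carol can still be any of 4, 6, 8.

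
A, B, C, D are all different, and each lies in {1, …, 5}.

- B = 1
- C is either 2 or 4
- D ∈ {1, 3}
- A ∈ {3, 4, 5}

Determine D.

B's domain is down to {1}, so B = 1. Eliminate 1 elsewhere: D.
So D = 3.

3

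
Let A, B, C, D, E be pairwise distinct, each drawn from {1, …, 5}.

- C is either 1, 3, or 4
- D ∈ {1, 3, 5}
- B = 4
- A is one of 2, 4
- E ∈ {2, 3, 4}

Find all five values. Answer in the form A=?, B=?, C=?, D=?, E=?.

B has just one choice, so B = 4. Strike 4 from A, C, E.
That leaves A = 2. Strike 2 from E.
E has just one choice, so E = 3. Strike 3 from C, D.
C must be 1 (only option left). Eliminate 1 elsewhere: D.
That leaves D = 5.

A=2, B=4, C=1, D=5, E=3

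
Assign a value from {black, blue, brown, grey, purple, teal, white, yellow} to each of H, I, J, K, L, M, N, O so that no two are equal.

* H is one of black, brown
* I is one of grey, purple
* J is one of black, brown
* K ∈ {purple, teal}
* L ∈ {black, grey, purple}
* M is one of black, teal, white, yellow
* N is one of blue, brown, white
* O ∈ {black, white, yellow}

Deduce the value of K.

The 8 variables together cover exactly {black, blue, brown, grey, purple, teal, white, yellow} — 8 values for 8 variables — and blue appears only in N's list, so N = blue.
H and J between them cover only {black, brown} — a naked pair. Remove those values from L, M, O.
I and L between them cover only {grey, purple} — a naked pair. Remove those values from K.
So K = teal.

teal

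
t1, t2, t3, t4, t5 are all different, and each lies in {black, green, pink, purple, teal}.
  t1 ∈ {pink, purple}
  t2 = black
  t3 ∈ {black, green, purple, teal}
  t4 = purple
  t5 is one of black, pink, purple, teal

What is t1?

pink

t2 has just one choice, so t2 = black. So t3, t5 can't be black.
t4 must be purple (only option left). Strike purple from t1, t3, t5.
So t1 = pink.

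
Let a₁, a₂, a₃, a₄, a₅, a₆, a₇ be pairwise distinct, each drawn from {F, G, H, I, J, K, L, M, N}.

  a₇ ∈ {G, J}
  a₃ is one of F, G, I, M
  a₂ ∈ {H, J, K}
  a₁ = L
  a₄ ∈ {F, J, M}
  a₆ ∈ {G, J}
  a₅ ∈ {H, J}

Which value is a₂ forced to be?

a₁'s domain is down to {L}, so a₁ = L.
a₆ and a₇ between them cover only {G, J} — a naked pair. Remove those values from a₂, a₃, a₄, a₅.
a₅ must be H (only option left). Remove H from a₂.
So a₂ = K.

K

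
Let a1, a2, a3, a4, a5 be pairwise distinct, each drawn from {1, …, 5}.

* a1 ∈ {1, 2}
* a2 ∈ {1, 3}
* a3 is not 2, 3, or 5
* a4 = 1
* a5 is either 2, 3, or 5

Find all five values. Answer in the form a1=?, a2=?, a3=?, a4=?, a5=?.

a1=2, a2=3, a3=4, a4=1, a5=5

a4 must be 1 (only option left). Remove 1 from a1, a2, a3.
a1's domain is down to {2}, so a1 = 2. Strike 2 from a5.
a2's domain is down to {3}, so a2 = 3. Remove 3 from a5.
That leaves a3 = 4.
a5 must be 5 (only option left).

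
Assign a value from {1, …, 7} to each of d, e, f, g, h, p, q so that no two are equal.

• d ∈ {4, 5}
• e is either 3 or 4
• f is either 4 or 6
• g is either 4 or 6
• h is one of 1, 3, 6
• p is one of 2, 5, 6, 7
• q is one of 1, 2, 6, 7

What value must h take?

f and g share exactly the 2 values {4, 6}; by pigeonhole those values go to them, so strike 4, 6 from d, e, h, p, q.
That leaves d = 5. Eliminate 5 elsewhere: p.
e has just one choice, so e = 3. Eliminate 3 elsewhere: h.
So h = 1.

1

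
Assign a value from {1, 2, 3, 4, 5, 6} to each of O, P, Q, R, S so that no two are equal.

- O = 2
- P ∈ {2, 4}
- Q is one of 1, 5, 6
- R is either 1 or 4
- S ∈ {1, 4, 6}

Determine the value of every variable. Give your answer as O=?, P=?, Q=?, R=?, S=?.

O=2, P=4, Q=5, R=1, S=6

O must be 2 (only option left). So P can't be 2.
P's domain is down to {4}, so P = 4. Eliminate 4 elsewhere: R, S.
That leaves R = 1. Remove 1 from Q, S.
S must be 6 (only option left). Remove 6 from Q.
That leaves Q = 5.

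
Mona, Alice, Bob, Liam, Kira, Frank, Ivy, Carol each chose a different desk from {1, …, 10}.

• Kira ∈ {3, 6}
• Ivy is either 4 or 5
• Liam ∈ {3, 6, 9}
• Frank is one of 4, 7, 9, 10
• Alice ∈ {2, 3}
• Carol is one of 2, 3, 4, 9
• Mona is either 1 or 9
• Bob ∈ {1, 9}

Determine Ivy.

The 2 variables Mona and Bob are confined to {1, 9}, which locks those values in; drop them from Liam, Frank, Carol.
The 2 variables Liam and Kira are confined to {3, 6}, which locks those values in; drop them from Alice, Carol.
Alice must be 2 (only option left). Eliminate 2 elsewhere: Carol.
Carol's domain is down to {4}, so Carol = 4. Remove 4 from Frank, Ivy.
So Ivy = 5.

5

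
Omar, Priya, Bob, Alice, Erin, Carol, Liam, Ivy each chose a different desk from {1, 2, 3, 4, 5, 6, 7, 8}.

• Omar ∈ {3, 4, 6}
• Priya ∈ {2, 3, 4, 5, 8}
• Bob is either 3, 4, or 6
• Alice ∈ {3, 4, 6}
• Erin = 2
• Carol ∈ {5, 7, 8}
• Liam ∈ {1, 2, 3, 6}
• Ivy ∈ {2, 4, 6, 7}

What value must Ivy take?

Erin must be 2 (only option left). Eliminate 2 elsewhere: Priya, Liam, Ivy.
The 7 still-open variables draw from only 7 values {1, 3, 4, 5, 6, 7, 8}, so each is used; only Liam can be 1, hence Liam = 1.
Omar, Bob, Alice share exactly the 3 values {3, 4, 6}; by pigeonhole those values go to them, so strike 3, 4, 6 from Priya, Ivy.
So Ivy = 7.

7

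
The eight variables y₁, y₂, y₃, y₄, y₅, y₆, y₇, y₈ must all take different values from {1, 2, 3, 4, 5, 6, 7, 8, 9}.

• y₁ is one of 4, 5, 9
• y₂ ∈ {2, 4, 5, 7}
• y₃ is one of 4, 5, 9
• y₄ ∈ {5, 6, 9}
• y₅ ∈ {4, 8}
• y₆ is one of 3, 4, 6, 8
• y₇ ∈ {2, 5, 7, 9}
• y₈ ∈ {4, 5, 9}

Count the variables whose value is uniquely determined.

3

The 8 variables draw from only 8 values {2, 3, 4, 5, 6, 7, 8, 9}, so each is used; only y₆ can be 3, hence y₆ = 3.
The 7 still-open variables together cover exactly {2, 4, 5, 6, 7, 8, 9} — 7 values for 7 variables — and 6 appears only in y₄'s list, so y₄ = 6.
The 6 still-open variables draw from only 6 values {2, 4, 5, 7, 8, 9}, so each is used; only y₅ can be 8, hence y₅ = 8.
y₁, y₃, y₈ between them cover only {4, 5, 9} — a naked triple. Remove those values from y₂, y₇.
Determined: y₄=6, y₅=8, y₆=3. The other variables each still have more than one consistent value. That makes 3.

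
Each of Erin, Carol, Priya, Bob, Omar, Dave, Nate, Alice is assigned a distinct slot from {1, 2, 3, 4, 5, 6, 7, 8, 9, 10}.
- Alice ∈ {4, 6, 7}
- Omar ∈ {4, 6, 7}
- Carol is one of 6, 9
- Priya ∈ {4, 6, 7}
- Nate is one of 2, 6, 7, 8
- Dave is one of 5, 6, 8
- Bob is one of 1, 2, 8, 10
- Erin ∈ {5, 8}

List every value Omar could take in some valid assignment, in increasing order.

4, 6, 7

Priya, Omar, Alice between them cover only {4, 6, 7} — a naked triple. Remove those values from Carol, Dave, Nate.
Carol has just one choice, so Carol = 9.
The 2 variables Erin and Dave are confined to {5, 8}, which locks those values in; drop them from Bob, Nate.
Nate must be 2 (only option left). Remove 2 from Bob.
No further eliminations apply; Omar can still be any of 4, 6, 7.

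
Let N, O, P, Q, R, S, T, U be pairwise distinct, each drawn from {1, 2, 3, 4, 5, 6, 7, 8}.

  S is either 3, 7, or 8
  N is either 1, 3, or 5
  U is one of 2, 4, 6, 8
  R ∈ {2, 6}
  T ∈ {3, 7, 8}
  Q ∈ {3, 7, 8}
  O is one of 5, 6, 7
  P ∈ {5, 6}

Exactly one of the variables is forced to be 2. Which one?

R

Among the 8 variables, 1 fits only N (and all 8 values in {1, 2, 3, 4, 5, 6, 7, 8} must be used), so N = 1.
The 7 still-open variables together cover exactly {2, 3, 4, 5, 6, 7, 8} — 7 values for 7 variables — and 4 appears only in U's list, so U = 4.
The 6 still-open variables together cover exactly {2, 3, 5, 6, 7, 8} — 6 values for 6 variables — and 2 appears only in R's list, so R = 2.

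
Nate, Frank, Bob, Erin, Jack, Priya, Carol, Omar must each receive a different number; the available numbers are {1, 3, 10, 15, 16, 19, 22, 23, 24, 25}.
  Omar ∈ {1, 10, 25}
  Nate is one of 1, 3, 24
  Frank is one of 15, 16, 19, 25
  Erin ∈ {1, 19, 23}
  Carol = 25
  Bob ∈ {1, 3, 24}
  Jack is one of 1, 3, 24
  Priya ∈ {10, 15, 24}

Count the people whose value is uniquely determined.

Carol has just one choice, so Carol = 25. Strike 25 from Frank, Omar.
The 3 variables Nate, Bob, Jack are confined to {1, 3, 24}, which locks those values in; drop them from Erin, Priya, Omar.
Omar's domain is down to {10}, so Omar = 10. So Priya can't be 10.
Priya's domain is down to {15}, so Priya = 15. Remove 15 from Frank.
Determined: Priya=15, Carol=25, Omar=10. The other people each still have more than one consistent value. That makes 3.

3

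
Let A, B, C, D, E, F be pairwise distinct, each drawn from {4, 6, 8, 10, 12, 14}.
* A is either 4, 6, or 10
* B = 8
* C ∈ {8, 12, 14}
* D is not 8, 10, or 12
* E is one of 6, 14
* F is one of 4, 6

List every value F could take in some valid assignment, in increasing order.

B has just one choice, so B = 8. Eliminate 8 elsewhere: C.
The 5 still-open variables draw from only 5 values {4, 6, 10, 12, 14}, so each is used; only A can be 10, hence A = 10.
The 4 still-open variables draw from only 4 values {4, 6, 12, 14}, so each is used; only C can be 12, hence C = 12.
No further eliminations apply; F can still be any of 4, 6.

4, 6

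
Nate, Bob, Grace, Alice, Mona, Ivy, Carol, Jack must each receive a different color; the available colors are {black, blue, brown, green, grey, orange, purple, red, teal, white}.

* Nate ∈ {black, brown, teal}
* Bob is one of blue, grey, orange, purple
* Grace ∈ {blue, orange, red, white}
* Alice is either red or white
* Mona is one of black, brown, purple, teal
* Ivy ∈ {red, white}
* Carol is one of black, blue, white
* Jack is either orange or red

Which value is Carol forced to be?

The 2 variables Alice and Ivy are confined to {red, white}, which locks those values in; drop them from Grace, Carol, Jack.
Jack's domain is down to {orange}, so Jack = orange. So Bob, Grace can't be orange.
That leaves Grace = blue. So Bob, Carol can't be blue.
So Carol = black.

black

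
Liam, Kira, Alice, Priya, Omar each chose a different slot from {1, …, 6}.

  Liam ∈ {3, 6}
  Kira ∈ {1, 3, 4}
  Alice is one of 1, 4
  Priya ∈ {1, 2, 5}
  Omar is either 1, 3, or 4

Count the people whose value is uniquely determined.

Kira, Alice, Omar share exactly the 3 values {1, 3, 4}; by pigeonhole those values go to them, so strike 1, 3, 4 from Liam, Priya.
Liam must be 6 (only option left).
Determined: Liam=6. The other people each still have more than one consistent value. That makes 1.

1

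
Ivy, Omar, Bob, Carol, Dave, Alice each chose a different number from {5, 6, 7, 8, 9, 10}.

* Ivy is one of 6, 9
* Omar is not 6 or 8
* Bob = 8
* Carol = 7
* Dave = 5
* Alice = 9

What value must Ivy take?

6

Bob has just one choice, so Bob = 8.
That leaves Carol = 7. Strike 7 from Omar.
Dave has just one choice, so Dave = 5. Remove 5 from Omar.
That leaves Alice = 9. Remove 9 from Ivy, Omar.
So Ivy = 6.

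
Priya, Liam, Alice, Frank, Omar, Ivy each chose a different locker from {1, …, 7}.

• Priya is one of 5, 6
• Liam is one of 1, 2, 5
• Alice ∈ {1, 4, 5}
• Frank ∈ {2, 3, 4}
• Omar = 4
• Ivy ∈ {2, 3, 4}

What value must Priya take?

Omar's domain is down to {4}, so Omar = 4. Eliminate 4 elsewhere: Alice, Frank, Ivy.
The 5 still-open variables together cover exactly {1, 2, 3, 5, 6} — 5 values for 5 variables — and 6 appears only in Priya's list, so Priya = 6.

6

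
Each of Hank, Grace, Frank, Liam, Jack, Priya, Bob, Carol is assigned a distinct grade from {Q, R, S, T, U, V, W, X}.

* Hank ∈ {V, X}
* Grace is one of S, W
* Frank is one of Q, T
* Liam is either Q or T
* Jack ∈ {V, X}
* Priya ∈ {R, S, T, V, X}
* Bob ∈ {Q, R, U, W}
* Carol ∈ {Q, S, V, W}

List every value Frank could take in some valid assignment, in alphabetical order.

The 8 variables draw from only 8 values {Q, R, S, T, U, V, W, X}, so each is used; only Bob can be U, hence Bob = U.
The 7 still-open variables draw from only 7 values {Q, R, S, T, V, W, X}, so each is used; only Priya can be R, hence Priya = R.
The 2 variables Hank and Jack are confined to {V, X}, which locks those values in; drop them from Carol.
Frank and Liam share exactly the 2 values {Q, T}; by pigeonhole those values go to them, so strike Q, T from Carol.
No further eliminations apply; Frank can still be any of Q, T.

Q, T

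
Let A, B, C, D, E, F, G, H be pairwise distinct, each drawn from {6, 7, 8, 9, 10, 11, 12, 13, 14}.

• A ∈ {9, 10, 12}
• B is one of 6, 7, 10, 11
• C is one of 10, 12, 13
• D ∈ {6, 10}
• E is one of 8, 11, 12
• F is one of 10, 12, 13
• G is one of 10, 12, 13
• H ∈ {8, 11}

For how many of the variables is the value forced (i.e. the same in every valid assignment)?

The 8 variables draw from only 8 values {6, 7, 8, 9, 10, 11, 12, 13}, so each is used; only B can be 7, hence B = 7.
The 7 still-open variables together cover exactly {6, 8, 9, 10, 11, 12, 13} — 7 values for 7 variables — and 6 appears only in D's list, so D = 6.
The 6 still-open variables together cover exactly {8, 9, 10, 11, 12, 13} — 6 values for 6 variables — and 9 appears only in A's list, so A = 9.
The 3 variables C, F, G are confined to {10, 12, 13}, which locks those values in; drop them from E.
Determined: A=9, B=7, D=6. The other variables each still have more than one consistent value. That makes 3.

3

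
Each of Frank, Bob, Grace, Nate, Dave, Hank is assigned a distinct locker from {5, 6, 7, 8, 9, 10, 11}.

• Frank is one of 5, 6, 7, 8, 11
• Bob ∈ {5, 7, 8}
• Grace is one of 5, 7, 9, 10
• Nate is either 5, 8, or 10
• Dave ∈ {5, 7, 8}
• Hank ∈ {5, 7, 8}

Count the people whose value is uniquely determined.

Bob, Dave, Hank between them cover only {5, 7, 8} — a naked triple. Remove those values from Frank, Grace, Nate.
Nate has just one choice, so Nate = 10. So Grace can't be 10.
Grace's domain is down to {9}, so Grace = 9.
Determined: Grace=9, Nate=10. The other people each still have more than one consistent value. That makes 2.

2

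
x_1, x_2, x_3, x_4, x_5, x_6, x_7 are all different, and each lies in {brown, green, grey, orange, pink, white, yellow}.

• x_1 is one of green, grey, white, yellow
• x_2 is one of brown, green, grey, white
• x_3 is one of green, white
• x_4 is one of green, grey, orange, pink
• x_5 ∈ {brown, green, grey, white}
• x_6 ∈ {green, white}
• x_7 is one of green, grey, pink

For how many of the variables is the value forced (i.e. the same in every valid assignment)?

3

Among the 7 variables, orange fits only x_4 (and all 7 values in {brown, green, grey, orange, pink, white, yellow} must be used), so x_4 = orange.
The 6 still-open variables draw from only 6 values {brown, green, grey, pink, white, yellow}, so each is used; only x_7 can be pink, hence x_7 = pink.
The 5 still-open variables draw from only 5 values {brown, green, grey, white, yellow}, so each is used; only x_1 can be yellow, hence x_1 = yellow.
x_3 and x_6 between them cover only {green, white} — a naked pair. Remove those values from x_2, x_5.
Determined: x_1=yellow, x_4=orange, x_7=pink. The other variables each still have more than one consistent value. That makes 3.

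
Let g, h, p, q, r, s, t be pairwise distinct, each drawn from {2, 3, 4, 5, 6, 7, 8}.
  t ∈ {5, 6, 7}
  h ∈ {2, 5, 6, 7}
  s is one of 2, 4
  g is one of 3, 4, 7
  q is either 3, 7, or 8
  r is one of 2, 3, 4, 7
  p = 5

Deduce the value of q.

p has just one choice, so p = 5. Strike 5 from h, t.
The 6 still-open variables together cover exactly {2, 3, 4, 6, 7, 8} — 6 values for 6 variables — and 8 appears only in q's list, so q = 8.

8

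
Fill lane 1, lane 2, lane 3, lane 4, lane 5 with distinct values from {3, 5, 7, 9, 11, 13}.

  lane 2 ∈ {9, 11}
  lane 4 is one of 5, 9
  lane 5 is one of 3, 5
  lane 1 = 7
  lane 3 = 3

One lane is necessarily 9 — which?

lane 4

lane 1's domain is down to {7}, so lane 1 = 7.
lane 3 must be 3 (only option left). Eliminate 3 elsewhere: lane 5.
lane 5 must be 5 (only option left). So lane 4 can't be 5.
So 9 goes to lane 4.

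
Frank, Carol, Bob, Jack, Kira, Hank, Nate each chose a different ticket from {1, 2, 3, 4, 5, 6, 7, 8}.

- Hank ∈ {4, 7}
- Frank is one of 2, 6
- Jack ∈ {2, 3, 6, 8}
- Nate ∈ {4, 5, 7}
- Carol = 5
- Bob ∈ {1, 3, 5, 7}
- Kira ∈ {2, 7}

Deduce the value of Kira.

Carol has just one choice, so Carol = 5. So Bob, Nate can't be 5.
Hank and Nate share exactly the 2 values {4, 7}; by pigeonhole those values go to them, so strike 4, 7 from Bob, Kira.
So Kira = 2.

2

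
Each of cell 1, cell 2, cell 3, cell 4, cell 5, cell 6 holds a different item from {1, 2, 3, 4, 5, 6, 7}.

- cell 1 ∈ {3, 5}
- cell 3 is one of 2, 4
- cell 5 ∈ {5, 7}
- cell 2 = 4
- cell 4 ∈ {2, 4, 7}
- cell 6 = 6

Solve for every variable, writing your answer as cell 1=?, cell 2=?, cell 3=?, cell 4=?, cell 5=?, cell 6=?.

cell 1=3, cell 2=4, cell 3=2, cell 4=7, cell 5=5, cell 6=6

cell 2's domain is down to {4}, so cell 2 = 4. Strike 4 from cell 3, cell 4.
cell 3's domain is down to {2}, so cell 3 = 2. Eliminate 2 elsewhere: cell 4.
cell 4 has just one choice, so cell 4 = 7. Remove 7 from cell 5.
cell 5's domain is down to {5}, so cell 5 = 5. So cell 1 can't be 5.
cell 6's domain is down to {6}, so cell 6 = 6.
cell 1 has just one choice, so cell 1 = 3.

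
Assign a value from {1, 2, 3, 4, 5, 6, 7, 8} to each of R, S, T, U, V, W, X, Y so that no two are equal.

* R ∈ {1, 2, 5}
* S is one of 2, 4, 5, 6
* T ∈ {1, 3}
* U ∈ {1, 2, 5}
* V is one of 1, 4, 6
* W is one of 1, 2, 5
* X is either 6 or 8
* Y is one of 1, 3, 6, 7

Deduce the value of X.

Among the 8 variables, 7 fits only Y (and all 8 values in {1, 2, 3, 4, 5, 6, 7, 8} must be used), so Y = 7.
The 7 still-open variables together cover exactly {1, 2, 3, 4, 5, 6, 8} — 7 values for 7 variables — and 3 appears only in T's list, so T = 3.
The 6 still-open variables draw from only 6 values {1, 2, 4, 5, 6, 8}, so each is used; only X can be 8, hence X = 8.

8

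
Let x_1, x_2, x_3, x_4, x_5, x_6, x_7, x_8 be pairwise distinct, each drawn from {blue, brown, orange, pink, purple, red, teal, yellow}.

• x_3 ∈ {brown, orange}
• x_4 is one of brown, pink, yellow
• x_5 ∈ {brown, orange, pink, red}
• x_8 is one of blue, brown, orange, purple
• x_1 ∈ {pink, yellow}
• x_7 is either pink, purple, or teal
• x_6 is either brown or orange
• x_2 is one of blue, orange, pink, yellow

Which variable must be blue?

x_2

The 8 variables draw from only 8 values {blue, brown, orange, pink, purple, red, teal, yellow}, so each is used; only x_5 can be red, hence x_5 = red.
Among the 7 still-open variables, teal fits only x_7 (and all 7 values in {blue, brown, orange, pink, purple, teal, yellow} must be used), so x_7 = teal.
The 6 still-open variables together cover exactly {blue, brown, orange, pink, purple, yellow} — 6 values for 6 variables — and purple appears only in x_8's list, so x_8 = purple.
Among the 5 still-open variables, blue fits only x_2 (and all 5 values in {blue, brown, orange, pink, yellow} must be used), so x_2 = blue.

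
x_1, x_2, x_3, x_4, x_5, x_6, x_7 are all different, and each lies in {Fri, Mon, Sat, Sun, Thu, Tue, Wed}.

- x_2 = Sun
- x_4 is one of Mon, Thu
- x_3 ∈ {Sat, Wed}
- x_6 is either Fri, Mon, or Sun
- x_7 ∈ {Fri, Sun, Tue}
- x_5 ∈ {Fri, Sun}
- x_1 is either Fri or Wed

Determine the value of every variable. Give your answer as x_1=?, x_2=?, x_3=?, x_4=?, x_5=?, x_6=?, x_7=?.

x_1=Wed, x_2=Sun, x_3=Sat, x_4=Thu, x_5=Fri, x_6=Mon, x_7=Tue

x_2's domain is down to {Sun}, so x_2 = Sun. So x_5, x_6, x_7 can't be Sun.
x_5's domain is down to {Fri}, so x_5 = Fri. Remove Fri from x_1, x_6, x_7.
x_6 has just one choice, so x_6 = Mon. Remove Mon from x_4.
x_7 has just one choice, so x_7 = Tue.
x_1 has just one choice, so x_1 = Wed. Remove Wed from x_3.
x_3's domain is down to {Sat}, so x_3 = Sat.
x_4 must be Thu (only option left).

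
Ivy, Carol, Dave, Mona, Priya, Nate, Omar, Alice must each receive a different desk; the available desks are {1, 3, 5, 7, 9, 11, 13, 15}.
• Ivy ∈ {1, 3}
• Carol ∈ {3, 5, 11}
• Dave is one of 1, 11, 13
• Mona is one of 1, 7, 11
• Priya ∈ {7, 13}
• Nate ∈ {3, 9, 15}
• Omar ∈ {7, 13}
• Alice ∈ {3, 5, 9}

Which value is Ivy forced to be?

The 8 variables draw from only 8 values {1, 3, 5, 7, 9, 11, 13, 15}, so each is used; only Nate can be 15, hence Nate = 15.
Among the 7 still-open variables, 9 fits only Alice (and all 7 values in {1, 3, 5, 7, 9, 11, 13} must be used), so Alice = 9.
The 6 still-open variables draw from only 6 values {1, 3, 5, 7, 11, 13}, so each is used; only Carol can be 5, hence Carol = 5.
The 5 still-open variables together cover exactly {1, 3, 7, 11, 13} — 5 values for 5 variables — and 3 appears only in Ivy's list, so Ivy = 3.

3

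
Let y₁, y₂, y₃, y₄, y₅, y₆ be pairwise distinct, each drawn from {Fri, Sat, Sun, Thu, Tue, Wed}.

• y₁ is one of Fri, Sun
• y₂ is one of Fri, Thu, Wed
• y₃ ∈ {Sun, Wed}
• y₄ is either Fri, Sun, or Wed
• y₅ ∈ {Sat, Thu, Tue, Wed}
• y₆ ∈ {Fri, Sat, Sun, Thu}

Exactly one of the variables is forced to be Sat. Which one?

The 6 variables draw from only 6 values {Fri, Sat, Sun, Thu, Tue, Wed}, so each is used; only y₅ can be Tue, hence y₅ = Tue.
The 5 still-open variables together cover exactly {Fri, Sat, Sun, Thu, Wed} — 5 values for 5 variables — and Sat appears only in y₆'s list, so y₆ = Sat.

y₆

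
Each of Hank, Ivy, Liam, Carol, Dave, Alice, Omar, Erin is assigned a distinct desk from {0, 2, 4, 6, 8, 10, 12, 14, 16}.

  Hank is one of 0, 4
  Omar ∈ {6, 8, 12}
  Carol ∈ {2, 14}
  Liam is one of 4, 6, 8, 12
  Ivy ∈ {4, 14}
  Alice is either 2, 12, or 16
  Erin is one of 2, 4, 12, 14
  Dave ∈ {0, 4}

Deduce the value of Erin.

The 8 variables together cover exactly {0, 2, 4, 6, 8, 12, 14, 16} — 8 values for 8 variables — and 16 appears only in Alice's list, so Alice = 16.
The 2 variables Hank and Dave are confined to {0, 4}, which locks those values in; drop them from Ivy, Liam, Erin.
Ivy has just one choice, so Ivy = 14. Eliminate 14 elsewhere: Carol, Erin.
Carol's domain is down to {2}, so Carol = 2. Strike 2 from Erin.
So Erin = 12.

12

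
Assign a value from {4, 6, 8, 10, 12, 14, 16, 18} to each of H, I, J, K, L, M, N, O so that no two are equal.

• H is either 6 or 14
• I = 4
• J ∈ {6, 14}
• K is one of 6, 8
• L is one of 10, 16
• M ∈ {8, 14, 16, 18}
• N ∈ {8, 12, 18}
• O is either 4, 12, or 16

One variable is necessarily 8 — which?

I must be 4 (only option left). Remove 4 from O.
Among the 7 still-open variables, 10 fits only L (and all 7 values in {6, 8, 10, 12, 14, 16, 18} must be used), so L = 10.
The 2 variables H and J are confined to {6, 14}, which locks those values in; drop them from K, M.
So 8 goes to K.

K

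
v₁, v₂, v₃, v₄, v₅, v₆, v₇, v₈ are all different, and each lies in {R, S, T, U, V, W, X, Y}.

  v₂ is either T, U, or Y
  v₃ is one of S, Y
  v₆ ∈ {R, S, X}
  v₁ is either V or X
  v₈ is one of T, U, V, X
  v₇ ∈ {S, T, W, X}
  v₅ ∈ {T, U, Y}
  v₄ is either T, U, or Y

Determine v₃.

S

The 8 variables draw from only 8 values {R, S, T, U, V, W, X, Y}, so each is used; only v₆ can be R, hence v₆ = R.
Among the 7 still-open variables, W fits only v₇ (and all 7 values in {S, T, U, V, W, X, Y} must be used), so v₇ = W.
Among the 6 still-open variables, S fits only v₃ (and all 6 values in {S, T, U, V, X, Y} must be used), so v₃ = S.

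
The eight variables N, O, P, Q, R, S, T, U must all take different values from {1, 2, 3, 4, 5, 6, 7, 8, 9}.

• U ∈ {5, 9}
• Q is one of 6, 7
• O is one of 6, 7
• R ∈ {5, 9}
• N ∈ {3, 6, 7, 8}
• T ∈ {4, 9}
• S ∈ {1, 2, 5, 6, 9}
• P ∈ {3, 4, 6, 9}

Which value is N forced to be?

8

O and Q between them cover only {6, 7} — a naked pair. Remove those values from N, P, S.
R and U between them cover only {5, 9} — a naked pair. Remove those values from P, S, T.
T has just one choice, so T = 4. So P can't be 4.
P has just one choice, so P = 3. Eliminate 3 elsewhere: N.
So N = 8.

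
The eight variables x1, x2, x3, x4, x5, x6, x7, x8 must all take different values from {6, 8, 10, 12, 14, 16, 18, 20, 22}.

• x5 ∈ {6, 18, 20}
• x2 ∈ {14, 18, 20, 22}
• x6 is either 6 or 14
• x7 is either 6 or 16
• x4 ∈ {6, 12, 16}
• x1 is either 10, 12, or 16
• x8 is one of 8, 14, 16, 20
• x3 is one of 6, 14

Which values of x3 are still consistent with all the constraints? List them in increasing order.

6, 14

The 2 variables x3 and x6 are confined to {6, 14}, which locks those values in; drop them from x2, x4, x5, x7, x8.
x7 has just one choice, so x7 = 16. So x1, x4, x8 can't be 16.
x4 has just one choice, so x4 = 12. Remove 12 from x1.
x1's domain is down to {10}, so x1 = 10.
No further eliminations apply; x3 can still be any of 6, 14.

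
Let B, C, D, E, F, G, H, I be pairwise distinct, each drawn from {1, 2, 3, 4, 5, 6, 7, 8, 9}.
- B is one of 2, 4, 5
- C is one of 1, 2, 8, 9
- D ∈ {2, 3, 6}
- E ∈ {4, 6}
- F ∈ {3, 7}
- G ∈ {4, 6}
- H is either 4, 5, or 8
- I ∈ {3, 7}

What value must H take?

8

The 2 variables E and G are confined to {4, 6}, which locks those values in; drop them from B, D, H.
F and I between them cover only {3, 7} — a naked pair. Remove those values from D.
D has just one choice, so D = 2. Eliminate 2 elsewhere: B, C.
B must be 5 (only option left). Remove 5 from H.
So H = 8.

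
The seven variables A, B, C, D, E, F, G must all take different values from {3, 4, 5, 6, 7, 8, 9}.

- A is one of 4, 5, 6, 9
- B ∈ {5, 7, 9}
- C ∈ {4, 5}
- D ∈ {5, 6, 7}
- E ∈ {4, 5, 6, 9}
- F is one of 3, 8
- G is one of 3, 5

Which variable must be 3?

Among the 7 variables, 8 fits only F (and all 7 values in {3, 4, 5, 6, 7, 8, 9} must be used), so F = 8.
The 6 still-open variables together cover exactly {3, 4, 5, 6, 7, 9} — 6 values for 6 variables — and 3 appears only in G's list, so G = 3.

G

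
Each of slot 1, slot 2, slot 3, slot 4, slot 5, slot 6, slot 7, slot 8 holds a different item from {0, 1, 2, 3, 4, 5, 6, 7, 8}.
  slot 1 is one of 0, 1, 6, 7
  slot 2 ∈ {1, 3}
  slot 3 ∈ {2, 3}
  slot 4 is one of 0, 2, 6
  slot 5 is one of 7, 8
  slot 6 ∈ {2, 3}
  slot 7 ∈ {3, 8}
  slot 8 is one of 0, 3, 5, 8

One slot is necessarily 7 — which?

slot 5

The 8 variables together cover exactly {0, 1, 2, 3, 5, 6, 7, 8} — 8 values for 8 variables — and 5 appears only in slot 8's list, so slot 8 = 5.
slot 3 and slot 6 share exactly the 2 values {2, 3}; by pigeonhole those values go to them, so strike 2, 3 from slot 2, slot 4, slot 7.
slot 2's domain is down to {1}, so slot 2 = 1. Strike 1 from slot 1.
slot 7's domain is down to {8}, so slot 7 = 8. Strike 8 from slot 5.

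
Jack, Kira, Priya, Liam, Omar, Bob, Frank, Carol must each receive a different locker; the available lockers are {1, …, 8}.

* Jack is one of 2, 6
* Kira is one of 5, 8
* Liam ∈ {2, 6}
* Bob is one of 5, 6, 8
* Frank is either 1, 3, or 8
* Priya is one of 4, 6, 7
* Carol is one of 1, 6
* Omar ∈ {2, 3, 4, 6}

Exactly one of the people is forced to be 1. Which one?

The 8 variables together cover exactly {1, 2, 3, 4, 5, 6, 7, 8} — 8 values for 8 variables — and 7 appears only in Priya's list, so Priya = 7.
The 7 still-open variables draw from only 7 values {1, 2, 3, 4, 5, 6, 8}, so each is used; only Omar can be 4, hence Omar = 4.
The 6 still-open variables draw from only 6 values {1, 2, 3, 5, 6, 8}, so each is used; only Frank can be 3, hence Frank = 3.
Among the 5 still-open variables, 1 fits only Carol (and all 5 values in {1, 2, 5, 6, 8} must be used), so Carol = 1.

Carol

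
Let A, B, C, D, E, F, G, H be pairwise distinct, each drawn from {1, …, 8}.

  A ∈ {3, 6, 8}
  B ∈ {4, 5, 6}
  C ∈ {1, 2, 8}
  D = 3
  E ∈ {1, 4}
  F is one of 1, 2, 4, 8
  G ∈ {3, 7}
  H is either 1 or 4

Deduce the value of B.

D must be 3 (only option left). Strike 3 from A, G.
That leaves G = 7.
The 6 still-open variables together cover exactly {1, 2, 4, 5, 6, 8} — 6 values for 6 variables — and 5 appears only in B's list, so B = 5.

5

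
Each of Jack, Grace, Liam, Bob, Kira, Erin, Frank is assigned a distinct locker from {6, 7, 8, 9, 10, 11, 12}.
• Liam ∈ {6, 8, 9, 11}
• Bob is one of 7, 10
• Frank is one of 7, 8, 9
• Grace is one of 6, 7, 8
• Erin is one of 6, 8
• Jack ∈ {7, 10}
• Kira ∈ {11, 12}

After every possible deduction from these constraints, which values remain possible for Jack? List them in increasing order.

7, 10

The 7 variables together cover exactly {6, 7, 8, 9, 10, 11, 12} — 7 values for 7 variables — and 12 appears only in Kira's list, so Kira = 12.
The 6 still-open variables draw from only 6 values {6, 7, 8, 9, 10, 11}, so each is used; only Liam can be 11, hence Liam = 11.
Among the 5 still-open variables, 9 fits only Frank (and all 5 values in {6, 7, 8, 9, 10} must be used), so Frank = 9.
Jack and Bob between them cover only {7, 10} — a naked pair. Remove those values from Grace.
No further eliminations apply; Jack can still be any of 7, 10.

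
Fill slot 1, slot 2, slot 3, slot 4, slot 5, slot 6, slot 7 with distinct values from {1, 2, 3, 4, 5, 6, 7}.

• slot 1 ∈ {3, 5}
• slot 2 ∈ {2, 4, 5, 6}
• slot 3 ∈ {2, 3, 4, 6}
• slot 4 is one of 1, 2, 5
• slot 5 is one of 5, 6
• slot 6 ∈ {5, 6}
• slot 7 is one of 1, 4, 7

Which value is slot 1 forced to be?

The 7 variables together cover exactly {1, 2, 3, 4, 5, 6, 7} — 7 values for 7 variables — and 7 appears only in slot 7's list, so slot 7 = 7.
The 6 still-open variables draw from only 6 values {1, 2, 3, 4, 5, 6}, so each is used; only slot 4 can be 1, hence slot 4 = 1.
slot 5 and slot 6 share exactly the 2 values {5, 6}; by pigeonhole those values go to them, so strike 5, 6 from slot 1, slot 2, slot 3.
So slot 1 = 3.

3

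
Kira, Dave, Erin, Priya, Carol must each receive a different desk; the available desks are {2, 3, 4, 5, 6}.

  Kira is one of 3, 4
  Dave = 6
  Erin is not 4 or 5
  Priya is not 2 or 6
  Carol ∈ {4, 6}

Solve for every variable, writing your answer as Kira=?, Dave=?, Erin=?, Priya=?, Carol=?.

Dave must be 6 (only option left). Eliminate 6 elsewhere: Erin, Carol.
Carol has just one choice, so Carol = 4. Eliminate 4 elsewhere: Kira, Priya.
Kira must be 3 (only option left). Remove 3 from Erin, Priya.
Erin's domain is down to {2}, so Erin = 2.
Priya has just one choice, so Priya = 5.

Kira=3, Dave=6, Erin=2, Priya=5, Carol=4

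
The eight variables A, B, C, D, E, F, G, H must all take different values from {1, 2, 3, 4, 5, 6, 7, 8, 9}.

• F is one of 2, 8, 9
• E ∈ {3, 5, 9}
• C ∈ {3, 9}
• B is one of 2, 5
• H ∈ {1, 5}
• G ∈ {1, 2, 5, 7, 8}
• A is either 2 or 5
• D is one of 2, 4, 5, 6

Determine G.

The 2 variables A and B are confined to {2, 5}, which locks those values in; drop them from D, E, F, G, H.
H's domain is down to {1}, so H = 1. Eliminate 1 elsewhere: G.
C and E share exactly the 2 values {3, 9}; by pigeonhole those values go to them, so strike 3, 9 from F.
F must be 8 (only option left). Strike 8 from G.
So G = 7.

7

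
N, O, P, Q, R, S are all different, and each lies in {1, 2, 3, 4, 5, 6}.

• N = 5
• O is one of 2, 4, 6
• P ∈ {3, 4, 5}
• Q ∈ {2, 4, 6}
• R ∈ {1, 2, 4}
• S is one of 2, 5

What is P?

N must be 5 (only option left). Remove 5 from P, S.
That leaves S = 2. Eliminate 2 elsewhere: O, Q, R.
The 4 still-open variables together cover exactly {1, 3, 4, 6} — 4 values for 4 variables — and 1 appears only in R's list, so R = 1.
The 3 still-open variables together cover exactly {3, 4, 6} — 3 values for 3 variables — and 3 appears only in P's list, so P = 3.

3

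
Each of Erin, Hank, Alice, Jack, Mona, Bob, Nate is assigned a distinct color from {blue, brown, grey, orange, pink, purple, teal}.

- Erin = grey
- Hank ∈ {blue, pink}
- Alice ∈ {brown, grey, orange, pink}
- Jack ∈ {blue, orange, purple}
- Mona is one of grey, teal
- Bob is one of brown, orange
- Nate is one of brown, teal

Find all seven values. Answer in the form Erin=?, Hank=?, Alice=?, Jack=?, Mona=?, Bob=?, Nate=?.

Erin's domain is down to {grey}, so Erin = grey. Eliminate grey elsewhere: Alice, Mona.
Mona must be teal (only option left). Eliminate teal elsewhere: Nate.
Nate's domain is down to {brown}, so Nate = brown. Eliminate brown elsewhere: Alice, Bob.
Bob has just one choice, so Bob = orange. Strike orange from Alice, Jack.
Alice must be pink (only option left). Strike pink from Hank.
Hank must be blue (only option left). Eliminate blue elsewhere: Jack.
Jack has just one choice, so Jack = purple.

Erin=grey, Hank=blue, Alice=pink, Jack=purple, Mona=teal, Bob=orange, Nate=brown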